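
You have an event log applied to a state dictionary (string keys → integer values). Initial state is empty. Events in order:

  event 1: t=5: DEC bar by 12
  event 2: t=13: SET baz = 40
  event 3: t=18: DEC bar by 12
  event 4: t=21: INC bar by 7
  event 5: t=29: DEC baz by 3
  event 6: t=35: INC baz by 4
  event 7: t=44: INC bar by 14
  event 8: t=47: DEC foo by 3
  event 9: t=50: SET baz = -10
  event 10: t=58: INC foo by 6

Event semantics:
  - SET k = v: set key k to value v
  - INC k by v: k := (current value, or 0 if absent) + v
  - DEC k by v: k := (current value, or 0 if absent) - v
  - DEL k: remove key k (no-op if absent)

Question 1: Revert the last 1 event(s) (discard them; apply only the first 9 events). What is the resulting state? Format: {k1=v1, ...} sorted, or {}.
Answer: {bar=-3, baz=-10, foo=-3}

Derivation:
Keep first 9 events (discard last 1):
  after event 1 (t=5: DEC bar by 12): {bar=-12}
  after event 2 (t=13: SET baz = 40): {bar=-12, baz=40}
  after event 3 (t=18: DEC bar by 12): {bar=-24, baz=40}
  after event 4 (t=21: INC bar by 7): {bar=-17, baz=40}
  after event 5 (t=29: DEC baz by 3): {bar=-17, baz=37}
  after event 6 (t=35: INC baz by 4): {bar=-17, baz=41}
  after event 7 (t=44: INC bar by 14): {bar=-3, baz=41}
  after event 8 (t=47: DEC foo by 3): {bar=-3, baz=41, foo=-3}
  after event 9 (t=50: SET baz = -10): {bar=-3, baz=-10, foo=-3}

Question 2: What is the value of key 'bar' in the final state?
Track key 'bar' through all 10 events:
  event 1 (t=5: DEC bar by 12): bar (absent) -> -12
  event 2 (t=13: SET baz = 40): bar unchanged
  event 3 (t=18: DEC bar by 12): bar -12 -> -24
  event 4 (t=21: INC bar by 7): bar -24 -> -17
  event 5 (t=29: DEC baz by 3): bar unchanged
  event 6 (t=35: INC baz by 4): bar unchanged
  event 7 (t=44: INC bar by 14): bar -17 -> -3
  event 8 (t=47: DEC foo by 3): bar unchanged
  event 9 (t=50: SET baz = -10): bar unchanged
  event 10 (t=58: INC foo by 6): bar unchanged
Final: bar = -3

Answer: -3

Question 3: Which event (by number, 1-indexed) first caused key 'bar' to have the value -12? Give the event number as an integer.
Looking for first event where bar becomes -12:
  event 1: bar (absent) -> -12  <-- first match

Answer: 1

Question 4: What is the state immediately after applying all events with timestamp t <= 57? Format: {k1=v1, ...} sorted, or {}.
Apply events with t <= 57 (9 events):
  after event 1 (t=5: DEC bar by 12): {bar=-12}
  after event 2 (t=13: SET baz = 40): {bar=-12, baz=40}
  after event 3 (t=18: DEC bar by 12): {bar=-24, baz=40}
  after event 4 (t=21: INC bar by 7): {bar=-17, baz=40}
  after event 5 (t=29: DEC baz by 3): {bar=-17, baz=37}
  after event 6 (t=35: INC baz by 4): {bar=-17, baz=41}
  after event 7 (t=44: INC bar by 14): {bar=-3, baz=41}
  after event 8 (t=47: DEC foo by 3): {bar=-3, baz=41, foo=-3}
  after event 9 (t=50: SET baz = -10): {bar=-3, baz=-10, foo=-3}

Answer: {bar=-3, baz=-10, foo=-3}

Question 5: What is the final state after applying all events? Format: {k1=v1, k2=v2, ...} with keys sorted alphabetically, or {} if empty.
Answer: {bar=-3, baz=-10, foo=3}

Derivation:
  after event 1 (t=5: DEC bar by 12): {bar=-12}
  after event 2 (t=13: SET baz = 40): {bar=-12, baz=40}
  after event 3 (t=18: DEC bar by 12): {bar=-24, baz=40}
  after event 4 (t=21: INC bar by 7): {bar=-17, baz=40}
  after event 5 (t=29: DEC baz by 3): {bar=-17, baz=37}
  after event 6 (t=35: INC baz by 4): {bar=-17, baz=41}
  after event 7 (t=44: INC bar by 14): {bar=-3, baz=41}
  after event 8 (t=47: DEC foo by 3): {bar=-3, baz=41, foo=-3}
  after event 9 (t=50: SET baz = -10): {bar=-3, baz=-10, foo=-3}
  after event 10 (t=58: INC foo by 6): {bar=-3, baz=-10, foo=3}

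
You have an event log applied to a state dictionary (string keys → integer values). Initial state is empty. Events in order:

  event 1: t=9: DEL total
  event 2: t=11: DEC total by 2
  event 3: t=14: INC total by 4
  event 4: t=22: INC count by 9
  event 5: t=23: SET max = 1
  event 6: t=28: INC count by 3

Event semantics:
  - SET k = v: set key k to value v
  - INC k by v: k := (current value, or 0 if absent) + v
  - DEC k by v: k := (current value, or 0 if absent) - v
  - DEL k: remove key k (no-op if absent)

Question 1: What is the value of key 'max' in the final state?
Track key 'max' through all 6 events:
  event 1 (t=9: DEL total): max unchanged
  event 2 (t=11: DEC total by 2): max unchanged
  event 3 (t=14: INC total by 4): max unchanged
  event 4 (t=22: INC count by 9): max unchanged
  event 5 (t=23: SET max = 1): max (absent) -> 1
  event 6 (t=28: INC count by 3): max unchanged
Final: max = 1

Answer: 1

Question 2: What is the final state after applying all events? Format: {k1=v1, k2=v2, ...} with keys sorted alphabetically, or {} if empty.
Answer: {count=12, max=1, total=2}

Derivation:
  after event 1 (t=9: DEL total): {}
  after event 2 (t=11: DEC total by 2): {total=-2}
  after event 3 (t=14: INC total by 4): {total=2}
  after event 4 (t=22: INC count by 9): {count=9, total=2}
  after event 5 (t=23: SET max = 1): {count=9, max=1, total=2}
  after event 6 (t=28: INC count by 3): {count=12, max=1, total=2}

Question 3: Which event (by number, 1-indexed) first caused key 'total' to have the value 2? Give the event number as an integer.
Looking for first event where total becomes 2:
  event 2: total = -2
  event 3: total -2 -> 2  <-- first match

Answer: 3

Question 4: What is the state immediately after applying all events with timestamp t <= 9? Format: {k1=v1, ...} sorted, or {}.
Apply events with t <= 9 (1 events):
  after event 1 (t=9: DEL total): {}

Answer: {}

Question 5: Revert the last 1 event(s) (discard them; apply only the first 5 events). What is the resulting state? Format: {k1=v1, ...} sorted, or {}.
Answer: {count=9, max=1, total=2}

Derivation:
Keep first 5 events (discard last 1):
  after event 1 (t=9: DEL total): {}
  after event 2 (t=11: DEC total by 2): {total=-2}
  after event 3 (t=14: INC total by 4): {total=2}
  after event 4 (t=22: INC count by 9): {count=9, total=2}
  after event 5 (t=23: SET max = 1): {count=9, max=1, total=2}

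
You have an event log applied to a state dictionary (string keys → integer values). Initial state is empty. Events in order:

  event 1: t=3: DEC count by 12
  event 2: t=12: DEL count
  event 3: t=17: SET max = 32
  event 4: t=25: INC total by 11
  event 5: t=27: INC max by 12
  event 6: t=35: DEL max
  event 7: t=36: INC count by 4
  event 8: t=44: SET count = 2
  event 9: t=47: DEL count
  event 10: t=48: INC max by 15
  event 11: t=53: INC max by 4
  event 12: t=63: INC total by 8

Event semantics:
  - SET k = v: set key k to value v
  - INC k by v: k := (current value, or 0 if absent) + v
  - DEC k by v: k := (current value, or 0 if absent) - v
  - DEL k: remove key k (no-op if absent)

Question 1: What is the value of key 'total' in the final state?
Answer: 19

Derivation:
Track key 'total' through all 12 events:
  event 1 (t=3: DEC count by 12): total unchanged
  event 2 (t=12: DEL count): total unchanged
  event 3 (t=17: SET max = 32): total unchanged
  event 4 (t=25: INC total by 11): total (absent) -> 11
  event 5 (t=27: INC max by 12): total unchanged
  event 6 (t=35: DEL max): total unchanged
  event 7 (t=36: INC count by 4): total unchanged
  event 8 (t=44: SET count = 2): total unchanged
  event 9 (t=47: DEL count): total unchanged
  event 10 (t=48: INC max by 15): total unchanged
  event 11 (t=53: INC max by 4): total unchanged
  event 12 (t=63: INC total by 8): total 11 -> 19
Final: total = 19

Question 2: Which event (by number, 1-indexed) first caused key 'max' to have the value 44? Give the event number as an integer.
Answer: 5

Derivation:
Looking for first event where max becomes 44:
  event 3: max = 32
  event 4: max = 32
  event 5: max 32 -> 44  <-- first match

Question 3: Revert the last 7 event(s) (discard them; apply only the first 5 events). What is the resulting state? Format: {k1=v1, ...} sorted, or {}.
Answer: {max=44, total=11}

Derivation:
Keep first 5 events (discard last 7):
  after event 1 (t=3: DEC count by 12): {count=-12}
  after event 2 (t=12: DEL count): {}
  after event 3 (t=17: SET max = 32): {max=32}
  after event 4 (t=25: INC total by 11): {max=32, total=11}
  after event 5 (t=27: INC max by 12): {max=44, total=11}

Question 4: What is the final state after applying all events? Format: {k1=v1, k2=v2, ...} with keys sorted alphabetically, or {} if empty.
  after event 1 (t=3: DEC count by 12): {count=-12}
  after event 2 (t=12: DEL count): {}
  after event 3 (t=17: SET max = 32): {max=32}
  after event 4 (t=25: INC total by 11): {max=32, total=11}
  after event 5 (t=27: INC max by 12): {max=44, total=11}
  after event 6 (t=35: DEL max): {total=11}
  after event 7 (t=36: INC count by 4): {count=4, total=11}
  after event 8 (t=44: SET count = 2): {count=2, total=11}
  after event 9 (t=47: DEL count): {total=11}
  after event 10 (t=48: INC max by 15): {max=15, total=11}
  after event 11 (t=53: INC max by 4): {max=19, total=11}
  after event 12 (t=63: INC total by 8): {max=19, total=19}

Answer: {max=19, total=19}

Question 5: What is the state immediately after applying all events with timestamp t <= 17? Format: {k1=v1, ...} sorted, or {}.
Answer: {max=32}

Derivation:
Apply events with t <= 17 (3 events):
  after event 1 (t=3: DEC count by 12): {count=-12}
  after event 2 (t=12: DEL count): {}
  after event 3 (t=17: SET max = 32): {max=32}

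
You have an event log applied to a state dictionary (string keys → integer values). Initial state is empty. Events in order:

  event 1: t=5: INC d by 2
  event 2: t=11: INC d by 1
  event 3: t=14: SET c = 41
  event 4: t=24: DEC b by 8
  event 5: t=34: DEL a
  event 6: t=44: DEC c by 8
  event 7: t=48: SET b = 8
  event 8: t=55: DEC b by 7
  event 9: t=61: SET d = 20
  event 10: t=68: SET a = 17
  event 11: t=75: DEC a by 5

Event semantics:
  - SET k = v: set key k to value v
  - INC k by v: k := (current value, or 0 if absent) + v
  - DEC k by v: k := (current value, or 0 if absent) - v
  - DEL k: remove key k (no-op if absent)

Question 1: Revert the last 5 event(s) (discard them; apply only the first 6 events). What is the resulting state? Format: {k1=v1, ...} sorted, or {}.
Answer: {b=-8, c=33, d=3}

Derivation:
Keep first 6 events (discard last 5):
  after event 1 (t=5: INC d by 2): {d=2}
  after event 2 (t=11: INC d by 1): {d=3}
  after event 3 (t=14: SET c = 41): {c=41, d=3}
  after event 4 (t=24: DEC b by 8): {b=-8, c=41, d=3}
  after event 5 (t=34: DEL a): {b=-8, c=41, d=3}
  after event 6 (t=44: DEC c by 8): {b=-8, c=33, d=3}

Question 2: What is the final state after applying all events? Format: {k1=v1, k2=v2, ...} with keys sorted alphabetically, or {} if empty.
Answer: {a=12, b=1, c=33, d=20}

Derivation:
  after event 1 (t=5: INC d by 2): {d=2}
  after event 2 (t=11: INC d by 1): {d=3}
  after event 3 (t=14: SET c = 41): {c=41, d=3}
  after event 4 (t=24: DEC b by 8): {b=-8, c=41, d=3}
  after event 5 (t=34: DEL a): {b=-8, c=41, d=3}
  after event 6 (t=44: DEC c by 8): {b=-8, c=33, d=3}
  after event 7 (t=48: SET b = 8): {b=8, c=33, d=3}
  after event 8 (t=55: DEC b by 7): {b=1, c=33, d=3}
  after event 9 (t=61: SET d = 20): {b=1, c=33, d=20}
  after event 10 (t=68: SET a = 17): {a=17, b=1, c=33, d=20}
  after event 11 (t=75: DEC a by 5): {a=12, b=1, c=33, d=20}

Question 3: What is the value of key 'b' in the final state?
Track key 'b' through all 11 events:
  event 1 (t=5: INC d by 2): b unchanged
  event 2 (t=11: INC d by 1): b unchanged
  event 3 (t=14: SET c = 41): b unchanged
  event 4 (t=24: DEC b by 8): b (absent) -> -8
  event 5 (t=34: DEL a): b unchanged
  event 6 (t=44: DEC c by 8): b unchanged
  event 7 (t=48: SET b = 8): b -8 -> 8
  event 8 (t=55: DEC b by 7): b 8 -> 1
  event 9 (t=61: SET d = 20): b unchanged
  event 10 (t=68: SET a = 17): b unchanged
  event 11 (t=75: DEC a by 5): b unchanged
Final: b = 1

Answer: 1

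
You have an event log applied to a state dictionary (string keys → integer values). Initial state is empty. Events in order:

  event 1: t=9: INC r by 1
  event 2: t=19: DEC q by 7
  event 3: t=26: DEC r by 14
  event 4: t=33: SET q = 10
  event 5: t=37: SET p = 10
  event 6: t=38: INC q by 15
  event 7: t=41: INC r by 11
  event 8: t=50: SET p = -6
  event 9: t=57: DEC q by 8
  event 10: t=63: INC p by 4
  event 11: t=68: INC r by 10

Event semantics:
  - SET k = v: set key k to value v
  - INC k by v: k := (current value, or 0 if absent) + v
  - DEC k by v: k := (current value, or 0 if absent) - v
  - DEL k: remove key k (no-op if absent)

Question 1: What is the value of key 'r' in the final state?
Track key 'r' through all 11 events:
  event 1 (t=9: INC r by 1): r (absent) -> 1
  event 2 (t=19: DEC q by 7): r unchanged
  event 3 (t=26: DEC r by 14): r 1 -> -13
  event 4 (t=33: SET q = 10): r unchanged
  event 5 (t=37: SET p = 10): r unchanged
  event 6 (t=38: INC q by 15): r unchanged
  event 7 (t=41: INC r by 11): r -13 -> -2
  event 8 (t=50: SET p = -6): r unchanged
  event 9 (t=57: DEC q by 8): r unchanged
  event 10 (t=63: INC p by 4): r unchanged
  event 11 (t=68: INC r by 10): r -2 -> 8
Final: r = 8

Answer: 8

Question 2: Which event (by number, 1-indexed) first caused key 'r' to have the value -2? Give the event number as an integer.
Answer: 7

Derivation:
Looking for first event where r becomes -2:
  event 1: r = 1
  event 2: r = 1
  event 3: r = -13
  event 4: r = -13
  event 5: r = -13
  event 6: r = -13
  event 7: r -13 -> -2  <-- first match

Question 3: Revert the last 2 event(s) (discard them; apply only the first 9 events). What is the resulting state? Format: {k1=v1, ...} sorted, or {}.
Keep first 9 events (discard last 2):
  after event 1 (t=9: INC r by 1): {r=1}
  after event 2 (t=19: DEC q by 7): {q=-7, r=1}
  after event 3 (t=26: DEC r by 14): {q=-7, r=-13}
  after event 4 (t=33: SET q = 10): {q=10, r=-13}
  after event 5 (t=37: SET p = 10): {p=10, q=10, r=-13}
  after event 6 (t=38: INC q by 15): {p=10, q=25, r=-13}
  after event 7 (t=41: INC r by 11): {p=10, q=25, r=-2}
  after event 8 (t=50: SET p = -6): {p=-6, q=25, r=-2}
  after event 9 (t=57: DEC q by 8): {p=-6, q=17, r=-2}

Answer: {p=-6, q=17, r=-2}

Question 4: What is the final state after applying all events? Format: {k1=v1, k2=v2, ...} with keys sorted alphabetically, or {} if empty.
Answer: {p=-2, q=17, r=8}

Derivation:
  after event 1 (t=9: INC r by 1): {r=1}
  after event 2 (t=19: DEC q by 7): {q=-7, r=1}
  after event 3 (t=26: DEC r by 14): {q=-7, r=-13}
  after event 4 (t=33: SET q = 10): {q=10, r=-13}
  after event 5 (t=37: SET p = 10): {p=10, q=10, r=-13}
  after event 6 (t=38: INC q by 15): {p=10, q=25, r=-13}
  after event 7 (t=41: INC r by 11): {p=10, q=25, r=-2}
  after event 8 (t=50: SET p = -6): {p=-6, q=25, r=-2}
  after event 9 (t=57: DEC q by 8): {p=-6, q=17, r=-2}
  after event 10 (t=63: INC p by 4): {p=-2, q=17, r=-2}
  after event 11 (t=68: INC r by 10): {p=-2, q=17, r=8}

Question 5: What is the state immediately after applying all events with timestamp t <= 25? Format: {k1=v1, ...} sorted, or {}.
Answer: {q=-7, r=1}

Derivation:
Apply events with t <= 25 (2 events):
  after event 1 (t=9: INC r by 1): {r=1}
  after event 2 (t=19: DEC q by 7): {q=-7, r=1}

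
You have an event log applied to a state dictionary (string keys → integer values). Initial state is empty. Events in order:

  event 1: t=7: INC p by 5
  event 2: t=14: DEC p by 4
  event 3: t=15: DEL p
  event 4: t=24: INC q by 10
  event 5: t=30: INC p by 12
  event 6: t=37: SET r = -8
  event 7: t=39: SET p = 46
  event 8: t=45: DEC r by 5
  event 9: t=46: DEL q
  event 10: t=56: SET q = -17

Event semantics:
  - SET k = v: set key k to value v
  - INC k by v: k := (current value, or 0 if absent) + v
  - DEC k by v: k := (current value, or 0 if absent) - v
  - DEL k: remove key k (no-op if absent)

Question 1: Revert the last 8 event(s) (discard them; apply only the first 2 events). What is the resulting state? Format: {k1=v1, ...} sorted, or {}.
Keep first 2 events (discard last 8):
  after event 1 (t=7: INC p by 5): {p=5}
  after event 2 (t=14: DEC p by 4): {p=1}

Answer: {p=1}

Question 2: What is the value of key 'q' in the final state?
Track key 'q' through all 10 events:
  event 1 (t=7: INC p by 5): q unchanged
  event 2 (t=14: DEC p by 4): q unchanged
  event 3 (t=15: DEL p): q unchanged
  event 4 (t=24: INC q by 10): q (absent) -> 10
  event 5 (t=30: INC p by 12): q unchanged
  event 6 (t=37: SET r = -8): q unchanged
  event 7 (t=39: SET p = 46): q unchanged
  event 8 (t=45: DEC r by 5): q unchanged
  event 9 (t=46: DEL q): q 10 -> (absent)
  event 10 (t=56: SET q = -17): q (absent) -> -17
Final: q = -17

Answer: -17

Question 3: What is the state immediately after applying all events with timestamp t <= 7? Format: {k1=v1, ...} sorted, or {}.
Answer: {p=5}

Derivation:
Apply events with t <= 7 (1 events):
  after event 1 (t=7: INC p by 5): {p=5}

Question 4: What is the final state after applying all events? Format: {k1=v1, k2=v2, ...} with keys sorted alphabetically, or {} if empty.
Answer: {p=46, q=-17, r=-13}

Derivation:
  after event 1 (t=7: INC p by 5): {p=5}
  after event 2 (t=14: DEC p by 4): {p=1}
  after event 3 (t=15: DEL p): {}
  after event 4 (t=24: INC q by 10): {q=10}
  after event 5 (t=30: INC p by 12): {p=12, q=10}
  after event 6 (t=37: SET r = -8): {p=12, q=10, r=-8}
  after event 7 (t=39: SET p = 46): {p=46, q=10, r=-8}
  after event 8 (t=45: DEC r by 5): {p=46, q=10, r=-13}
  after event 9 (t=46: DEL q): {p=46, r=-13}
  after event 10 (t=56: SET q = -17): {p=46, q=-17, r=-13}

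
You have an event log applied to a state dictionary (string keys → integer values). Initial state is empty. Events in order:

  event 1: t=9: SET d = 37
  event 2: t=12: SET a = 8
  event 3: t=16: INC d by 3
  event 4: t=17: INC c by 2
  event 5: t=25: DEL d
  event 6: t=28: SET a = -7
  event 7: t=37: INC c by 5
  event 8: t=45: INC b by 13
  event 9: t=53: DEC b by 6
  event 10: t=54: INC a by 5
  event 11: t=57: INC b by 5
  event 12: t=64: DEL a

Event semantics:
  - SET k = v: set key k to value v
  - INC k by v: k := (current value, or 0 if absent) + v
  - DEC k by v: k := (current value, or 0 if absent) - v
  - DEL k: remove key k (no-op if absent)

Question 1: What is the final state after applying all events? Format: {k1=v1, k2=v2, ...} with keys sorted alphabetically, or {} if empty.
  after event 1 (t=9: SET d = 37): {d=37}
  after event 2 (t=12: SET a = 8): {a=8, d=37}
  after event 3 (t=16: INC d by 3): {a=8, d=40}
  after event 4 (t=17: INC c by 2): {a=8, c=2, d=40}
  after event 5 (t=25: DEL d): {a=8, c=2}
  after event 6 (t=28: SET a = -7): {a=-7, c=2}
  after event 7 (t=37: INC c by 5): {a=-7, c=7}
  after event 8 (t=45: INC b by 13): {a=-7, b=13, c=7}
  after event 9 (t=53: DEC b by 6): {a=-7, b=7, c=7}
  after event 10 (t=54: INC a by 5): {a=-2, b=7, c=7}
  after event 11 (t=57: INC b by 5): {a=-2, b=12, c=7}
  after event 12 (t=64: DEL a): {b=12, c=7}

Answer: {b=12, c=7}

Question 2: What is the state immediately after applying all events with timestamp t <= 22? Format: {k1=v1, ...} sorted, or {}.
Answer: {a=8, c=2, d=40}

Derivation:
Apply events with t <= 22 (4 events):
  after event 1 (t=9: SET d = 37): {d=37}
  after event 2 (t=12: SET a = 8): {a=8, d=37}
  after event 3 (t=16: INC d by 3): {a=8, d=40}
  after event 4 (t=17: INC c by 2): {a=8, c=2, d=40}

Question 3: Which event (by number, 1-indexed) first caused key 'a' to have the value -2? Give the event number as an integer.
Looking for first event where a becomes -2:
  event 2: a = 8
  event 3: a = 8
  event 4: a = 8
  event 5: a = 8
  event 6: a = -7
  event 7: a = -7
  event 8: a = -7
  event 9: a = -7
  event 10: a -7 -> -2  <-- first match

Answer: 10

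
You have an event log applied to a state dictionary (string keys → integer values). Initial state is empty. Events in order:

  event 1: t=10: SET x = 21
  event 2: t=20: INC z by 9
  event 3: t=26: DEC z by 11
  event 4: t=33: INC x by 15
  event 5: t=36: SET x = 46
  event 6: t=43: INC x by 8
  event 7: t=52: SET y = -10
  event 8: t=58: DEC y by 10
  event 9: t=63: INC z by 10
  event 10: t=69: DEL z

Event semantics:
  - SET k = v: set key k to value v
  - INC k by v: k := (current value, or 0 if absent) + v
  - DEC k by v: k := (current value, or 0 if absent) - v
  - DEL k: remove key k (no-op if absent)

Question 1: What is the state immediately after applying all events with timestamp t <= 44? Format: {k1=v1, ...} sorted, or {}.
Answer: {x=54, z=-2}

Derivation:
Apply events with t <= 44 (6 events):
  after event 1 (t=10: SET x = 21): {x=21}
  after event 2 (t=20: INC z by 9): {x=21, z=9}
  after event 3 (t=26: DEC z by 11): {x=21, z=-2}
  after event 4 (t=33: INC x by 15): {x=36, z=-2}
  after event 5 (t=36: SET x = 46): {x=46, z=-2}
  after event 6 (t=43: INC x by 8): {x=54, z=-2}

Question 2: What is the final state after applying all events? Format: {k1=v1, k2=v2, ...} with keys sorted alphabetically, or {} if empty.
Answer: {x=54, y=-20}

Derivation:
  after event 1 (t=10: SET x = 21): {x=21}
  after event 2 (t=20: INC z by 9): {x=21, z=9}
  after event 3 (t=26: DEC z by 11): {x=21, z=-2}
  after event 4 (t=33: INC x by 15): {x=36, z=-2}
  after event 5 (t=36: SET x = 46): {x=46, z=-2}
  after event 6 (t=43: INC x by 8): {x=54, z=-2}
  after event 7 (t=52: SET y = -10): {x=54, y=-10, z=-2}
  after event 8 (t=58: DEC y by 10): {x=54, y=-20, z=-2}
  after event 9 (t=63: INC z by 10): {x=54, y=-20, z=8}
  after event 10 (t=69: DEL z): {x=54, y=-20}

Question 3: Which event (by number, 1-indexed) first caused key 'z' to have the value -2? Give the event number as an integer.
Looking for first event where z becomes -2:
  event 2: z = 9
  event 3: z 9 -> -2  <-- first match

Answer: 3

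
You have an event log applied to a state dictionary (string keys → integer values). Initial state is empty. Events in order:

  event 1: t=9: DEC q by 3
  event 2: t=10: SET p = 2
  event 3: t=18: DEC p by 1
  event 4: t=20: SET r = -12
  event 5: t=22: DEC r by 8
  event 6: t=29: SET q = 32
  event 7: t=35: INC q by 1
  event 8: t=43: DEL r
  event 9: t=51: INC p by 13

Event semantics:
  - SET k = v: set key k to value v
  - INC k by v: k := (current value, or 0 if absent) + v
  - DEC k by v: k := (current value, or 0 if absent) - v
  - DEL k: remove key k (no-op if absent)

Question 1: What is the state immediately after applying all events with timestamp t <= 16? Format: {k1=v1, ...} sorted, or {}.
Answer: {p=2, q=-3}

Derivation:
Apply events with t <= 16 (2 events):
  after event 1 (t=9: DEC q by 3): {q=-3}
  after event 2 (t=10: SET p = 2): {p=2, q=-3}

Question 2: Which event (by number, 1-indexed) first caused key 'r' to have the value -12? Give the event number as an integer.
Answer: 4

Derivation:
Looking for first event where r becomes -12:
  event 4: r (absent) -> -12  <-- first match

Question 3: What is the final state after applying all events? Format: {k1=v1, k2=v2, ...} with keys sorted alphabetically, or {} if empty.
Answer: {p=14, q=33}

Derivation:
  after event 1 (t=9: DEC q by 3): {q=-3}
  after event 2 (t=10: SET p = 2): {p=2, q=-3}
  after event 3 (t=18: DEC p by 1): {p=1, q=-3}
  after event 4 (t=20: SET r = -12): {p=1, q=-3, r=-12}
  after event 5 (t=22: DEC r by 8): {p=1, q=-3, r=-20}
  after event 6 (t=29: SET q = 32): {p=1, q=32, r=-20}
  after event 7 (t=35: INC q by 1): {p=1, q=33, r=-20}
  after event 8 (t=43: DEL r): {p=1, q=33}
  after event 9 (t=51: INC p by 13): {p=14, q=33}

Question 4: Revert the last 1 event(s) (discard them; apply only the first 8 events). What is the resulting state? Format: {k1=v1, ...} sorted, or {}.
Keep first 8 events (discard last 1):
  after event 1 (t=9: DEC q by 3): {q=-3}
  after event 2 (t=10: SET p = 2): {p=2, q=-3}
  after event 3 (t=18: DEC p by 1): {p=1, q=-3}
  after event 4 (t=20: SET r = -12): {p=1, q=-3, r=-12}
  after event 5 (t=22: DEC r by 8): {p=1, q=-3, r=-20}
  after event 6 (t=29: SET q = 32): {p=1, q=32, r=-20}
  after event 7 (t=35: INC q by 1): {p=1, q=33, r=-20}
  after event 8 (t=43: DEL r): {p=1, q=33}

Answer: {p=1, q=33}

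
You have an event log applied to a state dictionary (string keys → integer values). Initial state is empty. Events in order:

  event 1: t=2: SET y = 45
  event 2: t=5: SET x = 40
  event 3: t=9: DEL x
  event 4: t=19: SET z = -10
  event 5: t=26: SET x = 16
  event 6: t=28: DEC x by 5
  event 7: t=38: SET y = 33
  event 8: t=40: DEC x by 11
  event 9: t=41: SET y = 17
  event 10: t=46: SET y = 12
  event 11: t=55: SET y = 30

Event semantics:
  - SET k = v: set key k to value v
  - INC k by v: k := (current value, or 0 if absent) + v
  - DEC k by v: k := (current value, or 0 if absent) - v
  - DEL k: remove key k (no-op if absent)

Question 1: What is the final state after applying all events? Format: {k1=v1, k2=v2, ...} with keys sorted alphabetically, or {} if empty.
  after event 1 (t=2: SET y = 45): {y=45}
  after event 2 (t=5: SET x = 40): {x=40, y=45}
  after event 3 (t=9: DEL x): {y=45}
  after event 4 (t=19: SET z = -10): {y=45, z=-10}
  after event 5 (t=26: SET x = 16): {x=16, y=45, z=-10}
  after event 6 (t=28: DEC x by 5): {x=11, y=45, z=-10}
  after event 7 (t=38: SET y = 33): {x=11, y=33, z=-10}
  after event 8 (t=40: DEC x by 11): {x=0, y=33, z=-10}
  after event 9 (t=41: SET y = 17): {x=0, y=17, z=-10}
  after event 10 (t=46: SET y = 12): {x=0, y=12, z=-10}
  after event 11 (t=55: SET y = 30): {x=0, y=30, z=-10}

Answer: {x=0, y=30, z=-10}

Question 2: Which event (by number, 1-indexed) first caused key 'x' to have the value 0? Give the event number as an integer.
Looking for first event where x becomes 0:
  event 2: x = 40
  event 3: x = (absent)
  event 5: x = 16
  event 6: x = 11
  event 7: x = 11
  event 8: x 11 -> 0  <-- first match

Answer: 8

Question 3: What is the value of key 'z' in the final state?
Answer: -10

Derivation:
Track key 'z' through all 11 events:
  event 1 (t=2: SET y = 45): z unchanged
  event 2 (t=5: SET x = 40): z unchanged
  event 3 (t=9: DEL x): z unchanged
  event 4 (t=19: SET z = -10): z (absent) -> -10
  event 5 (t=26: SET x = 16): z unchanged
  event 6 (t=28: DEC x by 5): z unchanged
  event 7 (t=38: SET y = 33): z unchanged
  event 8 (t=40: DEC x by 11): z unchanged
  event 9 (t=41: SET y = 17): z unchanged
  event 10 (t=46: SET y = 12): z unchanged
  event 11 (t=55: SET y = 30): z unchanged
Final: z = -10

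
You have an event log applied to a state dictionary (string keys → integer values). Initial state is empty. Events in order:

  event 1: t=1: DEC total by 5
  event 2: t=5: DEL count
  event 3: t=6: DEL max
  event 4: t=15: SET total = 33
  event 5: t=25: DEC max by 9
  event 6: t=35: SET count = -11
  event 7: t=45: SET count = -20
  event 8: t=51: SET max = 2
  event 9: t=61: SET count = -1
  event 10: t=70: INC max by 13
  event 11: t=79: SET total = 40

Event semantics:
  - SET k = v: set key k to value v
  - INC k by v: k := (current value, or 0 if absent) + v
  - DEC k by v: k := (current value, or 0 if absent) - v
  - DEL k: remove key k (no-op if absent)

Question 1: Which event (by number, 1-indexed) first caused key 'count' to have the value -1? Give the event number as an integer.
Looking for first event where count becomes -1:
  event 6: count = -11
  event 7: count = -20
  event 8: count = -20
  event 9: count -20 -> -1  <-- first match

Answer: 9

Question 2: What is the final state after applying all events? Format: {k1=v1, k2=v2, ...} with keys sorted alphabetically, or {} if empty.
  after event 1 (t=1: DEC total by 5): {total=-5}
  after event 2 (t=5: DEL count): {total=-5}
  after event 3 (t=6: DEL max): {total=-5}
  after event 4 (t=15: SET total = 33): {total=33}
  after event 5 (t=25: DEC max by 9): {max=-9, total=33}
  after event 6 (t=35: SET count = -11): {count=-11, max=-9, total=33}
  after event 7 (t=45: SET count = -20): {count=-20, max=-9, total=33}
  after event 8 (t=51: SET max = 2): {count=-20, max=2, total=33}
  after event 9 (t=61: SET count = -1): {count=-1, max=2, total=33}
  after event 10 (t=70: INC max by 13): {count=-1, max=15, total=33}
  after event 11 (t=79: SET total = 40): {count=-1, max=15, total=40}

Answer: {count=-1, max=15, total=40}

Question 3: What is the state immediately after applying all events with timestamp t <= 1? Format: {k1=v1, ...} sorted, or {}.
Answer: {total=-5}

Derivation:
Apply events with t <= 1 (1 events):
  after event 1 (t=1: DEC total by 5): {total=-5}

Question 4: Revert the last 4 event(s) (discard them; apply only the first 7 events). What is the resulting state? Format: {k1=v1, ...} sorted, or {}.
Answer: {count=-20, max=-9, total=33}

Derivation:
Keep first 7 events (discard last 4):
  after event 1 (t=1: DEC total by 5): {total=-5}
  after event 2 (t=5: DEL count): {total=-5}
  after event 3 (t=6: DEL max): {total=-5}
  after event 4 (t=15: SET total = 33): {total=33}
  after event 5 (t=25: DEC max by 9): {max=-9, total=33}
  after event 6 (t=35: SET count = -11): {count=-11, max=-9, total=33}
  after event 7 (t=45: SET count = -20): {count=-20, max=-9, total=33}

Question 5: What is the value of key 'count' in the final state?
Track key 'count' through all 11 events:
  event 1 (t=1: DEC total by 5): count unchanged
  event 2 (t=5: DEL count): count (absent) -> (absent)
  event 3 (t=6: DEL max): count unchanged
  event 4 (t=15: SET total = 33): count unchanged
  event 5 (t=25: DEC max by 9): count unchanged
  event 6 (t=35: SET count = -11): count (absent) -> -11
  event 7 (t=45: SET count = -20): count -11 -> -20
  event 8 (t=51: SET max = 2): count unchanged
  event 9 (t=61: SET count = -1): count -20 -> -1
  event 10 (t=70: INC max by 13): count unchanged
  event 11 (t=79: SET total = 40): count unchanged
Final: count = -1

Answer: -1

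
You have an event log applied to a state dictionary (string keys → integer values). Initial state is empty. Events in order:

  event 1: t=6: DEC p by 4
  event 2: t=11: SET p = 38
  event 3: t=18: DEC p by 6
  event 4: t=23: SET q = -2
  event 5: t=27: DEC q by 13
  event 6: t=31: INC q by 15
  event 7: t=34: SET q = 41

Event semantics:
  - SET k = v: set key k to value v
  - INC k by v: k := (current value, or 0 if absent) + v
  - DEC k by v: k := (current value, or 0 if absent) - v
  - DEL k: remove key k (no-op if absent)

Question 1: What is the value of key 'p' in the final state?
Answer: 32

Derivation:
Track key 'p' through all 7 events:
  event 1 (t=6: DEC p by 4): p (absent) -> -4
  event 2 (t=11: SET p = 38): p -4 -> 38
  event 3 (t=18: DEC p by 6): p 38 -> 32
  event 4 (t=23: SET q = -2): p unchanged
  event 5 (t=27: DEC q by 13): p unchanged
  event 6 (t=31: INC q by 15): p unchanged
  event 7 (t=34: SET q = 41): p unchanged
Final: p = 32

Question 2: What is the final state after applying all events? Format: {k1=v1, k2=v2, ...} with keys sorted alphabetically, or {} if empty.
Answer: {p=32, q=41}

Derivation:
  after event 1 (t=6: DEC p by 4): {p=-4}
  after event 2 (t=11: SET p = 38): {p=38}
  after event 3 (t=18: DEC p by 6): {p=32}
  after event 4 (t=23: SET q = -2): {p=32, q=-2}
  after event 5 (t=27: DEC q by 13): {p=32, q=-15}
  after event 6 (t=31: INC q by 15): {p=32, q=0}
  after event 7 (t=34: SET q = 41): {p=32, q=41}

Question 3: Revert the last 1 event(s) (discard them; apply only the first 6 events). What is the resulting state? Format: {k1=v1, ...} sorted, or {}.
Answer: {p=32, q=0}

Derivation:
Keep first 6 events (discard last 1):
  after event 1 (t=6: DEC p by 4): {p=-4}
  after event 2 (t=11: SET p = 38): {p=38}
  after event 3 (t=18: DEC p by 6): {p=32}
  after event 4 (t=23: SET q = -2): {p=32, q=-2}
  after event 5 (t=27: DEC q by 13): {p=32, q=-15}
  after event 6 (t=31: INC q by 15): {p=32, q=0}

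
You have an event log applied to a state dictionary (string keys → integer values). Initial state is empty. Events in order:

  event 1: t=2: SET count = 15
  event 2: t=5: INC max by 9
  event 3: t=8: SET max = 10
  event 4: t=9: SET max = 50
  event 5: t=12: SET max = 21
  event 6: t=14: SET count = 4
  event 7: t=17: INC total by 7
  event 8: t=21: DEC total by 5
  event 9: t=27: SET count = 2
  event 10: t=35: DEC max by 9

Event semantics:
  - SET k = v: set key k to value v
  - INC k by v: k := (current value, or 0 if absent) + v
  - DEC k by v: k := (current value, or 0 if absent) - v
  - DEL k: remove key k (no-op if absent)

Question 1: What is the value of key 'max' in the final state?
Answer: 12

Derivation:
Track key 'max' through all 10 events:
  event 1 (t=2: SET count = 15): max unchanged
  event 2 (t=5: INC max by 9): max (absent) -> 9
  event 3 (t=8: SET max = 10): max 9 -> 10
  event 4 (t=9: SET max = 50): max 10 -> 50
  event 5 (t=12: SET max = 21): max 50 -> 21
  event 6 (t=14: SET count = 4): max unchanged
  event 7 (t=17: INC total by 7): max unchanged
  event 8 (t=21: DEC total by 5): max unchanged
  event 9 (t=27: SET count = 2): max unchanged
  event 10 (t=35: DEC max by 9): max 21 -> 12
Final: max = 12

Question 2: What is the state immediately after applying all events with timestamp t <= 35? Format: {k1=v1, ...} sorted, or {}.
Answer: {count=2, max=12, total=2}

Derivation:
Apply events with t <= 35 (10 events):
  after event 1 (t=2: SET count = 15): {count=15}
  after event 2 (t=5: INC max by 9): {count=15, max=9}
  after event 3 (t=8: SET max = 10): {count=15, max=10}
  after event 4 (t=9: SET max = 50): {count=15, max=50}
  after event 5 (t=12: SET max = 21): {count=15, max=21}
  after event 6 (t=14: SET count = 4): {count=4, max=21}
  after event 7 (t=17: INC total by 7): {count=4, max=21, total=7}
  after event 8 (t=21: DEC total by 5): {count=4, max=21, total=2}
  after event 9 (t=27: SET count = 2): {count=2, max=21, total=2}
  after event 10 (t=35: DEC max by 9): {count=2, max=12, total=2}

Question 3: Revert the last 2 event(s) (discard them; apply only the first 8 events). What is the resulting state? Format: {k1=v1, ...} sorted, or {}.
Keep first 8 events (discard last 2):
  after event 1 (t=2: SET count = 15): {count=15}
  after event 2 (t=5: INC max by 9): {count=15, max=9}
  after event 3 (t=8: SET max = 10): {count=15, max=10}
  after event 4 (t=9: SET max = 50): {count=15, max=50}
  after event 5 (t=12: SET max = 21): {count=15, max=21}
  after event 6 (t=14: SET count = 4): {count=4, max=21}
  after event 7 (t=17: INC total by 7): {count=4, max=21, total=7}
  after event 8 (t=21: DEC total by 5): {count=4, max=21, total=2}

Answer: {count=4, max=21, total=2}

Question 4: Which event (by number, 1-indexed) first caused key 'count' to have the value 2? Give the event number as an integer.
Answer: 9

Derivation:
Looking for first event where count becomes 2:
  event 1: count = 15
  event 2: count = 15
  event 3: count = 15
  event 4: count = 15
  event 5: count = 15
  event 6: count = 4
  event 7: count = 4
  event 8: count = 4
  event 9: count 4 -> 2  <-- first match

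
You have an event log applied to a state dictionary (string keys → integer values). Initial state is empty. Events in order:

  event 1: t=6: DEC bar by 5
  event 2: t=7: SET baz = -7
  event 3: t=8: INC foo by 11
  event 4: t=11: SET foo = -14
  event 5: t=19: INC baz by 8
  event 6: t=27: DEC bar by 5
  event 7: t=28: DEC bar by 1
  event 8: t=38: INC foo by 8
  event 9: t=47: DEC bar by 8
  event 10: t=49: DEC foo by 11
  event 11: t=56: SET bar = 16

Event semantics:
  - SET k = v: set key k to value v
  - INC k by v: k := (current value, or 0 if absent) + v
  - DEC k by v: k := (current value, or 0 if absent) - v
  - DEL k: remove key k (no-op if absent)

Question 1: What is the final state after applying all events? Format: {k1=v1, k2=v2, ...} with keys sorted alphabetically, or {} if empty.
  after event 1 (t=6: DEC bar by 5): {bar=-5}
  after event 2 (t=7: SET baz = -7): {bar=-5, baz=-7}
  after event 3 (t=8: INC foo by 11): {bar=-5, baz=-7, foo=11}
  after event 4 (t=11: SET foo = -14): {bar=-5, baz=-7, foo=-14}
  after event 5 (t=19: INC baz by 8): {bar=-5, baz=1, foo=-14}
  after event 6 (t=27: DEC bar by 5): {bar=-10, baz=1, foo=-14}
  after event 7 (t=28: DEC bar by 1): {bar=-11, baz=1, foo=-14}
  after event 8 (t=38: INC foo by 8): {bar=-11, baz=1, foo=-6}
  after event 9 (t=47: DEC bar by 8): {bar=-19, baz=1, foo=-6}
  after event 10 (t=49: DEC foo by 11): {bar=-19, baz=1, foo=-17}
  after event 11 (t=56: SET bar = 16): {bar=16, baz=1, foo=-17}

Answer: {bar=16, baz=1, foo=-17}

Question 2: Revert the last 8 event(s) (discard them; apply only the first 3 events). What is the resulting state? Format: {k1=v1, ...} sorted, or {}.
Keep first 3 events (discard last 8):
  after event 1 (t=6: DEC bar by 5): {bar=-5}
  after event 2 (t=7: SET baz = -7): {bar=-5, baz=-7}
  after event 3 (t=8: INC foo by 11): {bar=-5, baz=-7, foo=11}

Answer: {bar=-5, baz=-7, foo=11}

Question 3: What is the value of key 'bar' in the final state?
Answer: 16

Derivation:
Track key 'bar' through all 11 events:
  event 1 (t=6: DEC bar by 5): bar (absent) -> -5
  event 2 (t=7: SET baz = -7): bar unchanged
  event 3 (t=8: INC foo by 11): bar unchanged
  event 4 (t=11: SET foo = -14): bar unchanged
  event 5 (t=19: INC baz by 8): bar unchanged
  event 6 (t=27: DEC bar by 5): bar -5 -> -10
  event 7 (t=28: DEC bar by 1): bar -10 -> -11
  event 8 (t=38: INC foo by 8): bar unchanged
  event 9 (t=47: DEC bar by 8): bar -11 -> -19
  event 10 (t=49: DEC foo by 11): bar unchanged
  event 11 (t=56: SET bar = 16): bar -19 -> 16
Final: bar = 16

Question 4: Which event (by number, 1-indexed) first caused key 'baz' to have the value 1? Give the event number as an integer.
Looking for first event where baz becomes 1:
  event 2: baz = -7
  event 3: baz = -7
  event 4: baz = -7
  event 5: baz -7 -> 1  <-- first match

Answer: 5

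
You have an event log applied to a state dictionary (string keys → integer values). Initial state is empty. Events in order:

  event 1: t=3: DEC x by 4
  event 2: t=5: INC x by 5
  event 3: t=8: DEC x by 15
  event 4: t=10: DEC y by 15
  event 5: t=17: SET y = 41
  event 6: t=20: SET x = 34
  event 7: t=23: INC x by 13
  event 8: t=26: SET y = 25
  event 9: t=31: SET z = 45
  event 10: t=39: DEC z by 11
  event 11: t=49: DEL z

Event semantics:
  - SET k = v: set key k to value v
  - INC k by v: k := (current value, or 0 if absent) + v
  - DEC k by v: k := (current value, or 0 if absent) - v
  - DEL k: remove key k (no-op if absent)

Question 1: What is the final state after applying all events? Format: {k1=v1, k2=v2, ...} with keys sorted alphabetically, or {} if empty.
  after event 1 (t=3: DEC x by 4): {x=-4}
  after event 2 (t=5: INC x by 5): {x=1}
  after event 3 (t=8: DEC x by 15): {x=-14}
  after event 4 (t=10: DEC y by 15): {x=-14, y=-15}
  after event 5 (t=17: SET y = 41): {x=-14, y=41}
  after event 6 (t=20: SET x = 34): {x=34, y=41}
  after event 7 (t=23: INC x by 13): {x=47, y=41}
  after event 8 (t=26: SET y = 25): {x=47, y=25}
  after event 9 (t=31: SET z = 45): {x=47, y=25, z=45}
  after event 10 (t=39: DEC z by 11): {x=47, y=25, z=34}
  after event 11 (t=49: DEL z): {x=47, y=25}

Answer: {x=47, y=25}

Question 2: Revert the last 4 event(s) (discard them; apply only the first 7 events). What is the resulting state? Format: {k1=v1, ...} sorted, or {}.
Answer: {x=47, y=41}

Derivation:
Keep first 7 events (discard last 4):
  after event 1 (t=3: DEC x by 4): {x=-4}
  after event 2 (t=5: INC x by 5): {x=1}
  after event 3 (t=8: DEC x by 15): {x=-14}
  after event 4 (t=10: DEC y by 15): {x=-14, y=-15}
  after event 5 (t=17: SET y = 41): {x=-14, y=41}
  after event 6 (t=20: SET x = 34): {x=34, y=41}
  after event 7 (t=23: INC x by 13): {x=47, y=41}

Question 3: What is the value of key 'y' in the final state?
Track key 'y' through all 11 events:
  event 1 (t=3: DEC x by 4): y unchanged
  event 2 (t=5: INC x by 5): y unchanged
  event 3 (t=8: DEC x by 15): y unchanged
  event 4 (t=10: DEC y by 15): y (absent) -> -15
  event 5 (t=17: SET y = 41): y -15 -> 41
  event 6 (t=20: SET x = 34): y unchanged
  event 7 (t=23: INC x by 13): y unchanged
  event 8 (t=26: SET y = 25): y 41 -> 25
  event 9 (t=31: SET z = 45): y unchanged
  event 10 (t=39: DEC z by 11): y unchanged
  event 11 (t=49: DEL z): y unchanged
Final: y = 25

Answer: 25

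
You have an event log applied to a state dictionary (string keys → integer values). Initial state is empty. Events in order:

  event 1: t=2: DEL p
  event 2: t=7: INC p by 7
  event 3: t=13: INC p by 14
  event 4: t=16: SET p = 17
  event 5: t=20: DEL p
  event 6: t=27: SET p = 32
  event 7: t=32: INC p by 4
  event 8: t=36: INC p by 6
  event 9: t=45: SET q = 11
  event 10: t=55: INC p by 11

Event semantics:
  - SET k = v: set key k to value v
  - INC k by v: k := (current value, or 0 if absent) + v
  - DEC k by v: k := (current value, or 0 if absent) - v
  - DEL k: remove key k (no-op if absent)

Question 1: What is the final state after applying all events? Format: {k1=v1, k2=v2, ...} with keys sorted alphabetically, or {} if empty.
Answer: {p=53, q=11}

Derivation:
  after event 1 (t=2: DEL p): {}
  after event 2 (t=7: INC p by 7): {p=7}
  after event 3 (t=13: INC p by 14): {p=21}
  after event 4 (t=16: SET p = 17): {p=17}
  after event 5 (t=20: DEL p): {}
  after event 6 (t=27: SET p = 32): {p=32}
  after event 7 (t=32: INC p by 4): {p=36}
  after event 8 (t=36: INC p by 6): {p=42}
  after event 9 (t=45: SET q = 11): {p=42, q=11}
  after event 10 (t=55: INC p by 11): {p=53, q=11}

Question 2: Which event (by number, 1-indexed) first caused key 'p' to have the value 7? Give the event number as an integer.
Looking for first event where p becomes 7:
  event 2: p (absent) -> 7  <-- first match

Answer: 2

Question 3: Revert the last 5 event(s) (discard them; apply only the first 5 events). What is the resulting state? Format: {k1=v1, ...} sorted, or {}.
Keep first 5 events (discard last 5):
  after event 1 (t=2: DEL p): {}
  after event 2 (t=7: INC p by 7): {p=7}
  after event 3 (t=13: INC p by 14): {p=21}
  after event 4 (t=16: SET p = 17): {p=17}
  after event 5 (t=20: DEL p): {}

Answer: {}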